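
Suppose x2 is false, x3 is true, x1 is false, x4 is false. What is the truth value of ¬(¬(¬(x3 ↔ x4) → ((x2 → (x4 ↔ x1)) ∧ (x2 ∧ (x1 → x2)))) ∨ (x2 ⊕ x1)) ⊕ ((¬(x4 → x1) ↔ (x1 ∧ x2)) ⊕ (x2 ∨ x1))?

x3 ↔ x4 = True ↔ False = False
¬(x3 ↔ x4) = ¬False = True
x4 ↔ x1 = False ↔ False = True
x2 → (x4 ↔ x1) = False → True = True
x1 → x2 = False → False = True
x2 ∧ (x1 → x2) = False ∧ True = False
(x2 → (x4 ↔ x1)) ∧ (x2 ∧ (x1 → x2)) = True ∧ False = False
¬(x3 ↔ x4) → ((x2 → (x4 ↔ x1)) ∧ (x2 ∧ (x1 → x2))) = True → False = False
¬(¬(x3 ↔ x4) → ((x2 → (x4 ↔ x1)) ∧ (x2 ∧ (x1 → x2)))) = ¬False = True
x2 ⊕ x1 = False ⊕ False = False
¬(¬(x3 ↔ x4) → ((x2 → (x4 ↔ x1)) ∧ (x2 ∧ (x1 → x2)))) ∨ (x2 ⊕ x1) = True ∨ False = True
¬(¬(¬(x3 ↔ x4) → ((x2 → (x4 ↔ x1)) ∧ (x2 ∧ (x1 → x2)))) ∨ (x2 ⊕ x1)) = ¬True = False
x4 → x1 = False → False = True
¬(x4 → x1) = ¬True = False
x1 ∧ x2 = False ∧ False = False
¬(x4 → x1) ↔ (x1 ∧ x2) = False ↔ False = True
x2 ∨ x1 = False ∨ False = False
(¬(x4 → x1) ↔ (x1 ∧ x2)) ⊕ (x2 ∨ x1) = True ⊕ False = True
¬(¬(¬(x3 ↔ x4) → ((x2 → (x4 ↔ x1)) ∧ (x2 ∧ (x1 → x2)))) ∨ (x2 ⊕ x1)) ⊕ ((¬(x4 → x1) ↔ (x1 ∧ x2)) ⊕ (x2 ∨ x1)) = False ⊕ True = True

True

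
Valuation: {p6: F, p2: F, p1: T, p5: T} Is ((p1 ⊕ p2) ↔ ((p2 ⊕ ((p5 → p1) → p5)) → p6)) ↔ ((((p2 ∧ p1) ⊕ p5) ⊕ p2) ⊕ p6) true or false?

Substituting p6=F, p2=F, p1=T, p5=T:
p1 ⊕ p2 = T ⊕ F = T
p5 → p1 = T → T = T
(p5 → p1) → p5 = T → T = T
p2 ⊕ ((p5 → p1) → p5) = F ⊕ T = T
(p2 ⊕ ((p5 → p1) → p5)) → p6 = T → F = F
(p1 ⊕ p2) ↔ ((p2 ⊕ ((p5 → p1) → p5)) → p6) = T ↔ F = F
p2 ∧ p1 = F ∧ T = F
(p2 ∧ p1) ⊕ p5 = F ⊕ T = T
((p2 ∧ p1) ⊕ p5) ⊕ p2 = T ⊕ F = T
(((p2 ∧ p1) ⊕ p5) ⊕ p2) ⊕ p6 = T ⊕ F = T
((p1 ⊕ p2) ↔ ((p2 ⊕ ((p5 → p1) → p5)) → p6)) ↔ ((((p2 ∧ p1) ⊕ p5) ⊕ p2) ⊕ p6) = F ↔ T = F

F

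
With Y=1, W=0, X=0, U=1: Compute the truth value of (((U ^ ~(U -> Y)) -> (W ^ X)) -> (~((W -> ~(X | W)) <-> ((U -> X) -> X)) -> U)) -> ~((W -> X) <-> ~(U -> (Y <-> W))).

U -> Y = 1 -> 1 = 1
~(U -> Y) = ~1 = 0
U ^ ~(U -> Y) = 1 ^ 0 = 1
W ^ X = 0 ^ 0 = 0
(U ^ ~(U -> Y)) -> (W ^ X) = 1 -> 0 = 0
X | W = 0 | 0 = 0
~(X | W) = ~0 = 1
W -> ~(X | W) = 0 -> 1 = 1
U -> X = 1 -> 0 = 0
(U -> X) -> X = 0 -> 0 = 1
(W -> ~(X | W)) <-> ((U -> X) -> X) = 1 <-> 1 = 1
~((W -> ~(X | W)) <-> ((U -> X) -> X)) = ~1 = 0
~((W -> ~(X | W)) <-> ((U -> X) -> X)) -> U = 0 -> 1 = 1
((U ^ ~(U -> Y)) -> (W ^ X)) -> (~((W -> ~(X | W)) <-> ((U -> X) -> X)) -> U) = 0 -> 1 = 1
W -> X = 0 -> 0 = 1
Y <-> W = 1 <-> 0 = 0
U -> (Y <-> W) = 1 -> 0 = 0
~(U -> (Y <-> W)) = ~0 = 1
(W -> X) <-> ~(U -> (Y <-> W)) = 1 <-> 1 = 1
~((W -> X) <-> ~(U -> (Y <-> W))) = ~1 = 0
(((U ^ ~(U -> Y)) -> (W ^ X)) -> (~((W -> ~(X | W)) <-> ((U -> X) -> X)) -> U)) -> ~((W -> X) <-> ~(U -> (Y <-> W))) = 1 -> 0 = 0

0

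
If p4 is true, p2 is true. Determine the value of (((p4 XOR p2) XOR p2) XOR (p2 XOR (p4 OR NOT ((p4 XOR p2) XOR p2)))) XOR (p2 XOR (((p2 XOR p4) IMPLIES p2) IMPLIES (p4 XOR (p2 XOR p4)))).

p4 XOR p2 = true XOR true = false
(p4 XOR p2) XOR p2 = false XOR true = true
p4 XOR p2 = true XOR true = false
(p4 XOR p2) XOR p2 = false XOR true = true
NOT ((p4 XOR p2) XOR p2) = NOT true = false
p4 OR NOT ((p4 XOR p2) XOR p2) = true OR false = true
p2 XOR (p4 OR NOT ((p4 XOR p2) XOR p2)) = true XOR true = false
((p4 XOR p2) XOR p2) XOR (p2 XOR (p4 OR NOT ((p4 XOR p2) XOR p2))) = true XOR false = true
p2 XOR p4 = true XOR true = false
(p2 XOR p4) IMPLIES p2 = false IMPLIES true = true
p2 XOR p4 = true XOR true = false
p4 XOR (p2 XOR p4) = true XOR false = true
((p2 XOR p4) IMPLIES p2) IMPLIES (p4 XOR (p2 XOR p4)) = true IMPLIES true = true
p2 XOR (((p2 XOR p4) IMPLIES p2) IMPLIES (p4 XOR (p2 XOR p4))) = true XOR true = false
(((p4 XOR p2) XOR p2) XOR (p2 XOR (p4 OR NOT ((p4 XOR p2) XOR p2)))) XOR (p2 XOR (((p2 XOR p4) IMPLIES p2) IMPLIES (p4 XOR (p2 XOR p4)))) = true XOR false = true

true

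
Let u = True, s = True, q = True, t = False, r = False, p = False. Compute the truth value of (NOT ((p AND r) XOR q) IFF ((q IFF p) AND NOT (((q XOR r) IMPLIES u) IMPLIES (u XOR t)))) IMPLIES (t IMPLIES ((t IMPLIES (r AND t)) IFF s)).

Substituting u=True, s=True, q=True, t=False, r=False, p=False:
p AND r = False AND False = False
(p AND r) XOR q = False XOR True = True
NOT ((p AND r) XOR q) = NOT True = False
q IFF p = True IFF False = False
q XOR r = True XOR False = True
(q XOR r) IMPLIES u = True IMPLIES True = True
u XOR t = True XOR False = True
((q XOR r) IMPLIES u) IMPLIES (u XOR t) = True IMPLIES True = True
NOT (((q XOR r) IMPLIES u) IMPLIES (u XOR t)) = NOT True = False
(q IFF p) AND NOT (((q XOR r) IMPLIES u) IMPLIES (u XOR t)) = False AND False = False
NOT ((p AND r) XOR q) IFF ((q IFF p) AND NOT (((q XOR r) IMPLIES u) IMPLIES (u XOR t))) = False IFF False = True
r AND t = False AND False = False
t IMPLIES (r AND t) = False IMPLIES False = True
(t IMPLIES (r AND t)) IFF s = True IFF True = True
t IMPLIES ((t IMPLIES (r AND t)) IFF s) = False IMPLIES True = True
(NOT ((p AND r) XOR q) IFF ((q IFF p) AND NOT (((q XOR r) IMPLIES u) IMPLIES (u XOR t)))) IMPLIES (t IMPLIES ((t IMPLIES (r AND t)) IFF s)) = True IMPLIES True = True

True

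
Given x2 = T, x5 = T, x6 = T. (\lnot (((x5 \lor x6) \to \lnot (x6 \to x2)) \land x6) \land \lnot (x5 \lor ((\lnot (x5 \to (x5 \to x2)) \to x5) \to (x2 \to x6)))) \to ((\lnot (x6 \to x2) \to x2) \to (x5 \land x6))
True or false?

x5 \lor x6 = T \lor T = T
x6 \to x2 = T \to T = T
\lnot (x6 \to x2) = \lnot T = F
(x5 \lor x6) \to \lnot (x6 \to x2) = T \to F = F
((x5 \lor x6) \to \lnot (x6 \to x2)) \land x6 = F \land T = F
\lnot (((x5 \lor x6) \to \lnot (x6 \to x2)) \land x6) = \lnot F = T
x5 \to x2 = T \to T = T
x5 \to (x5 \to x2) = T \to T = T
\lnot (x5 \to (x5 \to x2)) = \lnot T = F
\lnot (x5 \to (x5 \to x2)) \to x5 = F \to T = T
x2 \to x6 = T \to T = T
(\lnot (x5 \to (x5 \to x2)) \to x5) \to (x2 \to x6) = T \to T = T
x5 \lor ((\lnot (x5 \to (x5 \to x2)) \to x5) \to (x2 \to x6)) = T \lor T = T
\lnot (x5 \lor ((\lnot (x5 \to (x5 \to x2)) \to x5) \to (x2 \to x6))) = \lnot T = F
\lnot (((x5 \lor x6) \to \lnot (x6 \to x2)) \land x6) \land \lnot (x5 \lor ((\lnot (x5 \to (x5 \to x2)) \to x5) \to (x2 \to x6))) = T \land F = F
x6 \to x2 = T \to T = T
\lnot (x6 \to x2) = \lnot T = F
\lnot (x6 \to x2) \to x2 = F \to T = T
x5 \land x6 = T \land T = T
(\lnot (x6 \to x2) \to x2) \to (x5 \land x6) = T \to T = T
(\lnot (((x5 \lor x6) \to \lnot (x6 \to x2)) \land x6) \land \lnot (x5 \lor ((\lnot (x5 \to (x5 \to x2)) \to x5) \to (x2 \to x6)))) \to ((\lnot (x6 \to x2) \to x2) \to (x5 \land x6)) = F \to T = T

T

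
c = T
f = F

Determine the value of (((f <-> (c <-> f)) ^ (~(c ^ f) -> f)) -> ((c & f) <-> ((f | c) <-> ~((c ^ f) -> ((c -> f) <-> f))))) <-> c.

T

c <-> f = T <-> F = F
f <-> (c <-> f) = F <-> F = T
c ^ f = T ^ F = T
~(c ^ f) = ~T = F
~(c ^ f) -> f = F -> F = T
(f <-> (c <-> f)) ^ (~(c ^ f) -> f) = T ^ T = F
c & f = T & F = F
f | c = F | T = T
c ^ f = T ^ F = T
c -> f = T -> F = F
(c -> f) <-> f = F <-> F = T
(c ^ f) -> ((c -> f) <-> f) = T -> T = T
~((c ^ f) -> ((c -> f) <-> f)) = ~T = F
(f | c) <-> ~((c ^ f) -> ((c -> f) <-> f)) = T <-> F = F
(c & f) <-> ((f | c) <-> ~((c ^ f) -> ((c -> f) <-> f))) = F <-> F = T
((f <-> (c <-> f)) ^ (~(c ^ f) -> f)) -> ((c & f) <-> ((f | c) <-> ~((c ^ f) -> ((c -> f) <-> f)))) = F -> T = T
(((f <-> (c <-> f)) ^ (~(c ^ f) -> f)) -> ((c & f) <-> ((f | c) <-> ~((c ^ f) -> ((c -> f) <-> f))))) <-> c = T <-> T = T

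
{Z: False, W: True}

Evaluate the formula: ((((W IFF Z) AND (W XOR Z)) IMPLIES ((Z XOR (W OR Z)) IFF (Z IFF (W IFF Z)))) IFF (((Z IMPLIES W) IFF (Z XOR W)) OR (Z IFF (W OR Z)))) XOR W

False

W IFF Z = True IFF False = False
W XOR Z = True XOR False = True
(W IFF Z) AND (W XOR Z) = False AND True = False
W OR Z = True OR False = True
Z XOR (W OR Z) = False XOR True = True
W IFF Z = True IFF False = False
Z IFF (W IFF Z) = False IFF False = True
(Z XOR (W OR Z)) IFF (Z IFF (W IFF Z)) = True IFF True = True
((W IFF Z) AND (W XOR Z)) IMPLIES ((Z XOR (W OR Z)) IFF (Z IFF (W IFF Z))) = False IMPLIES True = True
Z IMPLIES W = False IMPLIES True = True
Z XOR W = False XOR True = True
(Z IMPLIES W) IFF (Z XOR W) = True IFF True = True
W OR Z = True OR False = True
Z IFF (W OR Z) = False IFF True = False
((Z IMPLIES W) IFF (Z XOR W)) OR (Z IFF (W OR Z)) = True OR False = True
(((W IFF Z) AND (W XOR Z)) IMPLIES ((Z XOR (W OR Z)) IFF (Z IFF (W IFF Z)))) IFF (((Z IMPLIES W) IFF (Z XOR W)) OR (Z IFF (W OR Z))) = True IFF True = True
((((W IFF Z) AND (W XOR Z)) IMPLIES ((Z XOR (W OR Z)) IFF (Z IFF (W IFF Z)))) IFF (((Z IMPLIES W) IFF (Z XOR W)) OR (Z IFF (W OR Z)))) XOR W = True XOR True = False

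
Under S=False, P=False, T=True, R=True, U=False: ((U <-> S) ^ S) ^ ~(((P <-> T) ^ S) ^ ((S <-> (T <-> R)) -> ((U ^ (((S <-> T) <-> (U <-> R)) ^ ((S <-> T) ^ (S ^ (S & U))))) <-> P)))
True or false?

Substituting S=False, P=False, T=True, R=True, U=False:
U <-> S = False <-> False = True
(U <-> S) ^ S = True ^ False = True
P <-> T = False <-> True = False
(P <-> T) ^ S = False ^ False = False
T <-> R = True <-> True = True
S <-> (T <-> R) = False <-> True = False
S <-> T = False <-> True = False
U <-> R = False <-> True = False
(S <-> T) <-> (U <-> R) = False <-> False = True
S <-> T = False <-> True = False
S & U = False & False = False
S ^ (S & U) = False ^ False = False
(S <-> T) ^ (S ^ (S & U)) = False ^ False = False
((S <-> T) <-> (U <-> R)) ^ ((S <-> T) ^ (S ^ (S & U))) = True ^ False = True
U ^ (((S <-> T) <-> (U <-> R)) ^ ((S <-> T) ^ (S ^ (S & U)))) = False ^ True = True
(U ^ (((S <-> T) <-> (U <-> R)) ^ ((S <-> T) ^ (S ^ (S & U))))) <-> P = True <-> False = False
(S <-> (T <-> R)) -> ((U ^ (((S <-> T) <-> (U <-> R)) ^ ((S <-> T) ^ (S ^ (S & U))))) <-> P) = False -> False = True
((P <-> T) ^ S) ^ ((S <-> (T <-> R)) -> ((U ^ (((S <-> T) <-> (U <-> R)) ^ ((S <-> T) ^ (S ^ (S & U))))) <-> P)) = False ^ True = True
~(((P <-> T) ^ S) ^ ((S <-> (T <-> R)) -> ((U ^ (((S <-> T) <-> (U <-> R)) ^ ((S <-> T) ^ (S ^ (S & U))))) <-> P))) = ~True = False
((U <-> S) ^ S) ^ ~(((P <-> T) ^ S) ^ ((S <-> (T <-> R)) -> ((U ^ (((S <-> T) <-> (U <-> R)) ^ ((S <-> T) ^ (S ^ (S & U))))) <-> P))) = True ^ False = True

True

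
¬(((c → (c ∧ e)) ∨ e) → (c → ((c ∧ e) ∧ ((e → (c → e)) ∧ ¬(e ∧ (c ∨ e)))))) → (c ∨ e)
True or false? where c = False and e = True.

True

c ∧ e = False ∧ True = False
c → (c ∧ e) = False → False = True
(c → (c ∧ e)) ∨ e = True ∨ True = True
c ∧ e = False ∧ True = False
c → e = False → True = True
e → (c → e) = True → True = True
c ∨ e = False ∨ True = True
e ∧ (c ∨ e) = True ∧ True = True
¬(e ∧ (c ∨ e)) = ¬True = False
(e → (c → e)) ∧ ¬(e ∧ (c ∨ e)) = True ∧ False = False
(c ∧ e) ∧ ((e → (c → e)) ∧ ¬(e ∧ (c ∨ e))) = False ∧ False = False
c → ((c ∧ e) ∧ ((e → (c → e)) ∧ ¬(e ∧ (c ∨ e)))) = False → False = True
((c → (c ∧ e)) ∨ e) → (c → ((c ∧ e) ∧ ((e → (c → e)) ∧ ¬(e ∧ (c ∨ e))))) = True → True = True
¬(((c → (c ∧ e)) ∨ e) → (c → ((c ∧ e) ∧ ((e → (c → e)) ∧ ¬(e ∧ (c ∨ e)))))) = ¬True = False
c ∨ e = False ∨ True = True
¬(((c → (c ∧ e)) ∨ e) → (c → ((c ∧ e) ∧ ((e → (c → e)) ∧ ¬(e ∧ (c ∨ e)))))) → (c ∨ e) = False → True = True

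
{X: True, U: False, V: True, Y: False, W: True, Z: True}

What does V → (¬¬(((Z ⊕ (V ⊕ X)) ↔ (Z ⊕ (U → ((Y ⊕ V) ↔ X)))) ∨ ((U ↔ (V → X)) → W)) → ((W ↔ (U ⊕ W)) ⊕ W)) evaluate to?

Substituting X=True, U=False, V=True, Y=False, W=True, Z=True:
V ⊕ X = True ⊕ True = False
Z ⊕ (V ⊕ X) = True ⊕ False = True
Y ⊕ V = False ⊕ True = True
(Y ⊕ V) ↔ X = True ↔ True = True
U → ((Y ⊕ V) ↔ X) = False → True = True
Z ⊕ (U → ((Y ⊕ V) ↔ X)) = True ⊕ True = False
(Z ⊕ (V ⊕ X)) ↔ (Z ⊕ (U → ((Y ⊕ V) ↔ X))) = True ↔ False = False
V → X = True → True = True
U ↔ (V → X) = False ↔ True = False
(U ↔ (V → X)) → W = False → True = True
((Z ⊕ (V ⊕ X)) ↔ (Z ⊕ (U → ((Y ⊕ V) ↔ X)))) ∨ ((U ↔ (V → X)) → W) = False ∨ True = True
¬(((Z ⊕ (V ⊕ X)) ↔ (Z ⊕ (U → ((Y ⊕ V) ↔ X)))) ∨ ((U ↔ (V → X)) → W)) = ¬True = False
¬¬(((Z ⊕ (V ⊕ X)) ↔ (Z ⊕ (U → ((Y ⊕ V) ↔ X)))) ∨ ((U ↔ (V → X)) → W)) = ¬False = True
U ⊕ W = False ⊕ True = True
W ↔ (U ⊕ W) = True ↔ True = True
(W ↔ (U ⊕ W)) ⊕ W = True ⊕ True = False
¬¬(((Z ⊕ (V ⊕ X)) ↔ (Z ⊕ (U → ((Y ⊕ V) ↔ X)))) ∨ ((U ↔ (V → X)) → W)) → ((W ↔ (U ⊕ W)) ⊕ W) = True → False = False
V → (¬¬(((Z ⊕ (V ⊕ X)) ↔ (Z ⊕ (U → ((Y ⊕ V) ↔ X)))) ∨ ((U ↔ (V → X)) → W)) → ((W ↔ (U ⊕ W)) ⊕ W)) = True → False = False

False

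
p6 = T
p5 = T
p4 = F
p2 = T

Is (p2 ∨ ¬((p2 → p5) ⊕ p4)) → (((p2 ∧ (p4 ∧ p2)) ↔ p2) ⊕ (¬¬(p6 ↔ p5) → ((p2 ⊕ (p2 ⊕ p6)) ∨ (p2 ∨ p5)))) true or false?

p2 → p5 = T → T = T
(p2 → p5) ⊕ p4 = T ⊕ F = T
¬((p2 → p5) ⊕ p4) = ¬T = F
p2 ∨ ¬((p2 → p5) ⊕ p4) = T ∨ F = T
p4 ∧ p2 = F ∧ T = F
p2 ∧ (p4 ∧ p2) = T ∧ F = F
(p2 ∧ (p4 ∧ p2)) ↔ p2 = F ↔ T = F
p6 ↔ p5 = T ↔ T = T
¬(p6 ↔ p5) = ¬T = F
¬¬(p6 ↔ p5) = ¬F = T
p2 ⊕ p6 = T ⊕ T = F
p2 ⊕ (p2 ⊕ p6) = T ⊕ F = T
p2 ∨ p5 = T ∨ T = T
(p2 ⊕ (p2 ⊕ p6)) ∨ (p2 ∨ p5) = T ∨ T = T
¬¬(p6 ↔ p5) → ((p2 ⊕ (p2 ⊕ p6)) ∨ (p2 ∨ p5)) = T → T = T
((p2 ∧ (p4 ∧ p2)) ↔ p2) ⊕ (¬¬(p6 ↔ p5) → ((p2 ⊕ (p2 ⊕ p6)) ∨ (p2 ∨ p5))) = F ⊕ T = T
(p2 ∨ ¬((p2 → p5) ⊕ p4)) → (((p2 ∧ (p4 ∧ p2)) ↔ p2) ⊕ (¬¬(p6 ↔ p5) → ((p2 ⊕ (p2 ⊕ p6)) ∨ (p2 ∨ p5)))) = T → T = T

T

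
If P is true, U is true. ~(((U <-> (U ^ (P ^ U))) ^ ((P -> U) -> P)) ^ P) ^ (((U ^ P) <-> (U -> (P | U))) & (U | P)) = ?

Substituting P=True, U=True:
P ^ U = True ^ True = False
U ^ (P ^ U) = True ^ False = True
U <-> (U ^ (P ^ U)) = True <-> True = True
P -> U = True -> True = True
(P -> U) -> P = True -> True = True
(U <-> (U ^ (P ^ U))) ^ ((P -> U) -> P) = True ^ True = False
((U <-> (U ^ (P ^ U))) ^ ((P -> U) -> P)) ^ P = False ^ True = True
~(((U <-> (U ^ (P ^ U))) ^ ((P -> U) -> P)) ^ P) = ~True = False
U ^ P = True ^ True = False
P | U = True | True = True
U -> (P | U) = True -> True = True
(U ^ P) <-> (U -> (P | U)) = False <-> True = False
U | P = True | True = True
((U ^ P) <-> (U -> (P | U))) & (U | P) = False & True = False
~(((U <-> (U ^ (P ^ U))) ^ ((P -> U) -> P)) ^ P) ^ (((U ^ P) <-> (U -> (P | U))) & (U | P)) = False ^ False = False

False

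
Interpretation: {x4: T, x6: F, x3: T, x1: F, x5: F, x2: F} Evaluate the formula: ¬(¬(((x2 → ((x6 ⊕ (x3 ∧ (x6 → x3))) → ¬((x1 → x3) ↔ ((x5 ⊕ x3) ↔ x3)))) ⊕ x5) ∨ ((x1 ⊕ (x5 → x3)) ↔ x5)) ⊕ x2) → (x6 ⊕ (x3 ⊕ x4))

Substituting x4=T, x6=F, x3=T, x1=F, x5=F, x2=F:
x6 → x3 = F → T = T
x3 ∧ (x6 → x3) = T ∧ T = T
x6 ⊕ (x3 ∧ (x6 → x3)) = F ⊕ T = T
x1 → x3 = F → T = T
x5 ⊕ x3 = F ⊕ T = T
(x5 ⊕ x3) ↔ x3 = T ↔ T = T
(x1 → x3) ↔ ((x5 ⊕ x3) ↔ x3) = T ↔ T = T
¬((x1 → x3) ↔ ((x5 ⊕ x3) ↔ x3)) = ¬T = F
(x6 ⊕ (x3 ∧ (x6 → x3))) → ¬((x1 → x3) ↔ ((x5 ⊕ x3) ↔ x3)) = T → F = F
x2 → ((x6 ⊕ (x3 ∧ (x6 → x3))) → ¬((x1 → x3) ↔ ((x5 ⊕ x3) ↔ x3))) = F → F = T
(x2 → ((x6 ⊕ (x3 ∧ (x6 → x3))) → ¬((x1 → x3) ↔ ((x5 ⊕ x3) ↔ x3)))) ⊕ x5 = T ⊕ F = T
x5 → x3 = F → T = T
x1 ⊕ (x5 → x3) = F ⊕ T = T
(x1 ⊕ (x5 → x3)) ↔ x5 = T ↔ F = F
((x2 → ((x6 ⊕ (x3 ∧ (x6 → x3))) → ¬((x1 → x3) ↔ ((x5 ⊕ x3) ↔ x3)))) ⊕ x5) ∨ ((x1 ⊕ (x5 → x3)) ↔ x5) = T ∨ F = T
¬(((x2 → ((x6 ⊕ (x3 ∧ (x6 → x3))) → ¬((x1 → x3) ↔ ((x5 ⊕ x3) ↔ x3)))) ⊕ x5) ∨ ((x1 ⊕ (x5 → x3)) ↔ x5)) = ¬T = F
¬(((x2 → ((x6 ⊕ (x3 ∧ (x6 → x3))) → ¬((x1 → x3) ↔ ((x5 ⊕ x3) ↔ x3)))) ⊕ x5) ∨ ((x1 ⊕ (x5 → x3)) ↔ x5)) ⊕ x2 = F ⊕ F = F
¬(¬(((x2 → ((x6 ⊕ (x3 ∧ (x6 → x3))) → ¬((x1 → x3) ↔ ((x5 ⊕ x3) ↔ x3)))) ⊕ x5) ∨ ((x1 ⊕ (x5 → x3)) ↔ x5)) ⊕ x2) = ¬F = T
x3 ⊕ x4 = T ⊕ T = F
x6 ⊕ (x3 ⊕ x4) = F ⊕ F = F
¬(¬(((x2 → ((x6 ⊕ (x3 ∧ (x6 → x3))) → ¬((x1 → x3) ↔ ((x5 ⊕ x3) ↔ x3)))) ⊕ x5) ∨ ((x1 ⊕ (x5 → x3)) ↔ x5)) ⊕ x2) → (x6 ⊕ (x3 ⊕ x4)) = T → F = F

F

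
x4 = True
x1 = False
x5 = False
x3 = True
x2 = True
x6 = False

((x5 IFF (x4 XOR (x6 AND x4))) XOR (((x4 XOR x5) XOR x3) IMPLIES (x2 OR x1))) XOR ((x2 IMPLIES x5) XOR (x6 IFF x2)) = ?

x6 AND x4 = False AND True = False
x4 XOR (x6 AND x4) = True XOR False = True
x5 IFF (x4 XOR (x6 AND x4)) = False IFF True = False
x4 XOR x5 = True XOR False = True
(x4 XOR x5) XOR x3 = True XOR True = False
x2 OR x1 = True OR False = True
((x4 XOR x5) XOR x3) IMPLIES (x2 OR x1) = False IMPLIES True = True
(x5 IFF (x4 XOR (x6 AND x4))) XOR (((x4 XOR x5) XOR x3) IMPLIES (x2 OR x1)) = False XOR True = True
x2 IMPLIES x5 = True IMPLIES False = False
x6 IFF x2 = False IFF True = False
(x2 IMPLIES x5) XOR (x6 IFF x2) = False XOR False = False
((x5 IFF (x4 XOR (x6 AND x4))) XOR (((x4 XOR x5) XOR x3) IMPLIES (x2 OR x1))) XOR ((x2 IMPLIES x5) XOR (x6 IFF x2)) = True XOR False = True

True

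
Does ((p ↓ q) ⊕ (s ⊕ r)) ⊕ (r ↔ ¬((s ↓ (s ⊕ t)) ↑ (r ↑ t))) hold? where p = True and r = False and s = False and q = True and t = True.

True

p ↓ q = True ↓ True = False
s ⊕ r = False ⊕ False = False
(p ↓ q) ⊕ (s ⊕ r) = False ⊕ False = False
s ⊕ t = False ⊕ True = True
s ↓ (s ⊕ t) = False ↓ True = False
r ↑ t = False ↑ True = True
(s ↓ (s ⊕ t)) ↑ (r ↑ t) = False ↑ True = True
¬((s ↓ (s ⊕ t)) ↑ (r ↑ t)) = ¬True = False
r ↔ ¬((s ↓ (s ⊕ t)) ↑ (r ↑ t)) = False ↔ False = True
((p ↓ q) ⊕ (s ⊕ r)) ⊕ (r ↔ ¬((s ↓ (s ⊕ t)) ↑ (r ↑ t))) = False ⊕ True = True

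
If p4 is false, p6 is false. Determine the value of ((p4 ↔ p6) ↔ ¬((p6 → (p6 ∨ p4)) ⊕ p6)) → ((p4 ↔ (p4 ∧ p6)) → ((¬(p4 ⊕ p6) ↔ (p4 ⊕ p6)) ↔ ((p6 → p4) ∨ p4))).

p4 ↔ p6 = False ↔ False = True
p6 ∨ p4 = False ∨ False = False
p6 → (p6 ∨ p4) = False → False = True
(p6 → (p6 ∨ p4)) ⊕ p6 = True ⊕ False = True
¬((p6 → (p6 ∨ p4)) ⊕ p6) = ¬True = False
(p4 ↔ p6) ↔ ¬((p6 → (p6 ∨ p4)) ⊕ p6) = True ↔ False = False
p4 ∧ p6 = False ∧ False = False
p4 ↔ (p4 ∧ p6) = False ↔ False = True
p4 ⊕ p6 = False ⊕ False = False
¬(p4 ⊕ p6) = ¬False = True
p4 ⊕ p6 = False ⊕ False = False
¬(p4 ⊕ p6) ↔ (p4 ⊕ p6) = True ↔ False = False
p6 → p4 = False → False = True
(p6 → p4) ∨ p4 = True ∨ False = True
(¬(p4 ⊕ p6) ↔ (p4 ⊕ p6)) ↔ ((p6 → p4) ∨ p4) = False ↔ True = False
(p4 ↔ (p4 ∧ p6)) → ((¬(p4 ⊕ p6) ↔ (p4 ⊕ p6)) ↔ ((p6 → p4) ∨ p4)) = True → False = False
((p4 ↔ p6) ↔ ¬((p6 → (p6 ∨ p4)) ⊕ p6)) → ((p4 ↔ (p4 ∧ p6)) → ((¬(p4 ⊕ p6) ↔ (p4 ⊕ p6)) ↔ ((p6 → p4) ∨ p4))) = False → False = True

True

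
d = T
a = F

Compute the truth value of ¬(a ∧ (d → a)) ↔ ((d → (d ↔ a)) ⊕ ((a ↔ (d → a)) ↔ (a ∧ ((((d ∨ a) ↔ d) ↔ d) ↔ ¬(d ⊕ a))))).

d → a = T → F = F
a ∧ (d → a) = F ∧ F = F
¬(a ∧ (d → a)) = ¬F = T
d ↔ a = T ↔ F = F
d → (d ↔ a) = T → F = F
d → a = T → F = F
a ↔ (d → a) = F ↔ F = T
d ∨ a = T ∨ F = T
(d ∨ a) ↔ d = T ↔ T = T
((d ∨ a) ↔ d) ↔ d = T ↔ T = T
d ⊕ a = T ⊕ F = T
¬(d ⊕ a) = ¬T = F
(((d ∨ a) ↔ d) ↔ d) ↔ ¬(d ⊕ a) = T ↔ F = F
a ∧ ((((d ∨ a) ↔ d) ↔ d) ↔ ¬(d ⊕ a)) = F ∧ F = F
(a ↔ (d → a)) ↔ (a ∧ ((((d ∨ a) ↔ d) ↔ d) ↔ ¬(d ⊕ a))) = T ↔ F = F
(d → (d ↔ a)) ⊕ ((a ↔ (d → a)) ↔ (a ∧ ((((d ∨ a) ↔ d) ↔ d) ↔ ¬(d ⊕ a)))) = F ⊕ F = F
¬(a ∧ (d → a)) ↔ ((d → (d ↔ a)) ⊕ ((a ↔ (d → a)) ↔ (a ∧ ((((d ∨ a) ↔ d) ↔ d) ↔ ¬(d ⊕ a))))) = T ↔ F = F

F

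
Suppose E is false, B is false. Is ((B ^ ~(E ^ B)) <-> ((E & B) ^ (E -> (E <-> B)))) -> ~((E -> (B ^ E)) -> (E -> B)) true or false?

False

E ^ B = False ^ False = False
~(E ^ B) = ~False = True
B ^ ~(E ^ B) = False ^ True = True
E & B = False & False = False
E <-> B = False <-> False = True
E -> (E <-> B) = False -> True = True
(E & B) ^ (E -> (E <-> B)) = False ^ True = True
(B ^ ~(E ^ B)) <-> ((E & B) ^ (E -> (E <-> B))) = True <-> True = True
B ^ E = False ^ False = False
E -> (B ^ E) = False -> False = True
E -> B = False -> False = True
(E -> (B ^ E)) -> (E -> B) = True -> True = True
~((E -> (B ^ E)) -> (E -> B)) = ~True = False
((B ^ ~(E ^ B)) <-> ((E & B) ^ (E -> (E <-> B)))) -> ~((E -> (B ^ E)) -> (E -> B)) = True -> False = False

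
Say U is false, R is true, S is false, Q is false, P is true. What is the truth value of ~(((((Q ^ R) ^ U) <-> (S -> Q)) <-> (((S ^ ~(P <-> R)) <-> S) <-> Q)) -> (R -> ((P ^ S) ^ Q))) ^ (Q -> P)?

T

Substituting U=F, R=T, S=F, Q=F, P=T:
Q ^ R = F ^ T = T
(Q ^ R) ^ U = T ^ F = T
S -> Q = F -> F = T
((Q ^ R) ^ U) <-> (S -> Q) = T <-> T = T
P <-> R = T <-> T = T
~(P <-> R) = ~T = F
S ^ ~(P <-> R) = F ^ F = F
(S ^ ~(P <-> R)) <-> S = F <-> F = T
((S ^ ~(P <-> R)) <-> S) <-> Q = T <-> F = F
(((Q ^ R) ^ U) <-> (S -> Q)) <-> (((S ^ ~(P <-> R)) <-> S) <-> Q) = T <-> F = F
P ^ S = T ^ F = T
(P ^ S) ^ Q = T ^ F = T
R -> ((P ^ S) ^ Q) = T -> T = T
((((Q ^ R) ^ U) <-> (S -> Q)) <-> (((S ^ ~(P <-> R)) <-> S) <-> Q)) -> (R -> ((P ^ S) ^ Q)) = F -> T = T
~(((((Q ^ R) ^ U) <-> (S -> Q)) <-> (((S ^ ~(P <-> R)) <-> S) <-> Q)) -> (R -> ((P ^ S) ^ Q))) = ~T = F
Q -> P = F -> T = T
~(((((Q ^ R) ^ U) <-> (S -> Q)) <-> (((S ^ ~(P <-> R)) <-> S) <-> Q)) -> (R -> ((P ^ S) ^ Q))) ^ (Q -> P) = F ^ T = T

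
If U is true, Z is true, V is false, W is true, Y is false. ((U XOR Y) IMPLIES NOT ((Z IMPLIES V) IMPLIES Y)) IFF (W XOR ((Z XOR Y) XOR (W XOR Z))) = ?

U XOR Y = true XOR false = true
Z IMPLIES V = true IMPLIES false = false
(Z IMPLIES V) IMPLIES Y = false IMPLIES false = true
NOT ((Z IMPLIES V) IMPLIES Y) = NOT true = false
(U XOR Y) IMPLIES NOT ((Z IMPLIES V) IMPLIES Y) = true IMPLIES false = false
Z XOR Y = true XOR false = true
W XOR Z = true XOR true = false
(Z XOR Y) XOR (W XOR Z) = true XOR false = true
W XOR ((Z XOR Y) XOR (W XOR Z)) = true XOR true = false
((U XOR Y) IMPLIES NOT ((Z IMPLIES V) IMPLIES Y)) IFF (W XOR ((Z XOR Y) XOR (W XOR Z))) = false IFF false = true

true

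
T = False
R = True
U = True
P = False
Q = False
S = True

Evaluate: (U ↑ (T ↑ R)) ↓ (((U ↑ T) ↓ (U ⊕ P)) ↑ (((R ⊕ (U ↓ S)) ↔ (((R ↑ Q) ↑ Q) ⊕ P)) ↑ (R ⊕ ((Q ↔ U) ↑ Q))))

False

T ↑ R = False ↑ True = True
U ↑ (T ↑ R) = True ↑ True = False
U ↑ T = True ↑ False = True
U ⊕ P = True ⊕ False = True
(U ↑ T) ↓ (U ⊕ P) = True ↓ True = False
U ↓ S = True ↓ True = False
R ⊕ (U ↓ S) = True ⊕ False = True
R ↑ Q = True ↑ False = True
(R ↑ Q) ↑ Q = True ↑ False = True
((R ↑ Q) ↑ Q) ⊕ P = True ⊕ False = True
(R ⊕ (U ↓ S)) ↔ (((R ↑ Q) ↑ Q) ⊕ P) = True ↔ True = True
Q ↔ U = False ↔ True = False
(Q ↔ U) ↑ Q = False ↑ False = True
R ⊕ ((Q ↔ U) ↑ Q) = True ⊕ True = False
((R ⊕ (U ↓ S)) ↔ (((R ↑ Q) ↑ Q) ⊕ P)) ↑ (R ⊕ ((Q ↔ U) ↑ Q)) = True ↑ False = True
((U ↑ T) ↓ (U ⊕ P)) ↑ (((R ⊕ (U ↓ S)) ↔ (((R ↑ Q) ↑ Q) ⊕ P)) ↑ (R ⊕ ((Q ↔ U) ↑ Q))) = False ↑ True = True
(U ↑ (T ↑ R)) ↓ (((U ↑ T) ↓ (U ⊕ P)) ↑ (((R ⊕ (U ↓ S)) ↔ (((R ↑ Q) ↑ Q) ⊕ P)) ↑ (R ⊕ ((Q ↔ U) ↑ Q)))) = False ↓ True = False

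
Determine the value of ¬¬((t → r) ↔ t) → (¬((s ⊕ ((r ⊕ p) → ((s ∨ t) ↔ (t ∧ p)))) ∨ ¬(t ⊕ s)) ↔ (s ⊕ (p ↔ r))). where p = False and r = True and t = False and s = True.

t → r = False → True = True
(t → r) ↔ t = True ↔ False = False
¬((t → r) ↔ t) = ¬False = True
¬¬((t → r) ↔ t) = ¬True = False
r ⊕ p = True ⊕ False = True
s ∨ t = True ∨ False = True
t ∧ p = False ∧ False = False
(s ∨ t) ↔ (t ∧ p) = True ↔ False = False
(r ⊕ p) → ((s ∨ t) ↔ (t ∧ p)) = True → False = False
s ⊕ ((r ⊕ p) → ((s ∨ t) ↔ (t ∧ p))) = True ⊕ False = True
t ⊕ s = False ⊕ True = True
¬(t ⊕ s) = ¬True = False
(s ⊕ ((r ⊕ p) → ((s ∨ t) ↔ (t ∧ p)))) ∨ ¬(t ⊕ s) = True ∨ False = True
¬((s ⊕ ((r ⊕ p) → ((s ∨ t) ↔ (t ∧ p)))) ∨ ¬(t ⊕ s)) = ¬True = False
p ↔ r = False ↔ True = False
s ⊕ (p ↔ r) = True ⊕ False = True
¬((s ⊕ ((r ⊕ p) → ((s ∨ t) ↔ (t ∧ p)))) ∨ ¬(t ⊕ s)) ↔ (s ⊕ (p ↔ r)) = False ↔ True = False
¬¬((t → r) ↔ t) → (¬((s ⊕ ((r ⊕ p) → ((s ∨ t) ↔ (t ∧ p)))) ∨ ¬(t ⊕ s)) ↔ (s ⊕ (p ↔ r))) = False → False = True

True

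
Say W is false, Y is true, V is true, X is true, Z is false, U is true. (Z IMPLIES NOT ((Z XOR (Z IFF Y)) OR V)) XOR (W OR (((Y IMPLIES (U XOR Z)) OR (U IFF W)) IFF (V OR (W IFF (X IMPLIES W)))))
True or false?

Z IFF Y = False IFF True = False
Z XOR (Z IFF Y) = False XOR False = False
(Z XOR (Z IFF Y)) OR V = False OR True = True
NOT ((Z XOR (Z IFF Y)) OR V) = NOT True = False
Z IMPLIES NOT ((Z XOR (Z IFF Y)) OR V) = False IMPLIES False = True
U XOR Z = True XOR False = True
Y IMPLIES (U XOR Z) = True IMPLIES True = True
U IFF W = True IFF False = False
(Y IMPLIES (U XOR Z)) OR (U IFF W) = True OR False = True
X IMPLIES W = True IMPLIES False = False
W IFF (X IMPLIES W) = False IFF False = True
V OR (W IFF (X IMPLIES W)) = True OR True = True
((Y IMPLIES (U XOR Z)) OR (U IFF W)) IFF (V OR (W IFF (X IMPLIES W))) = True IFF True = True
W OR (((Y IMPLIES (U XOR Z)) OR (U IFF W)) IFF (V OR (W IFF (X IMPLIES W)))) = False OR True = True
(Z IMPLIES NOT ((Z XOR (Z IFF Y)) OR V)) XOR (W OR (((Y IMPLIES (U XOR Z)) OR (U IFF W)) IFF (V OR (W IFF (X IMPLIES W))))) = True XOR True = False

False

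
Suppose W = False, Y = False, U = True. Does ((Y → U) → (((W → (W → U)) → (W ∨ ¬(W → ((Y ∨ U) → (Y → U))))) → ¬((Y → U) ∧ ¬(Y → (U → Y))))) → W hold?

False

Y → U = False → True = True
W → U = False → True = True
W → (W → U) = False → True = True
Y ∨ U = False ∨ True = True
Y → U = False → True = True
(Y ∨ U) → (Y → U) = True → True = True
W → ((Y ∨ U) → (Y → U)) = False → True = True
¬(W → ((Y ∨ U) → (Y → U))) = ¬True = False
W ∨ ¬(W → ((Y ∨ U) → (Y → U))) = False ∨ False = False
(W → (W → U)) → (W ∨ ¬(W → ((Y ∨ U) → (Y → U)))) = True → False = False
Y → U = False → True = True
U → Y = True → False = False
Y → (U → Y) = False → False = True
¬(Y → (U → Y)) = ¬True = False
(Y → U) ∧ ¬(Y → (U → Y)) = True ∧ False = False
¬((Y → U) ∧ ¬(Y → (U → Y))) = ¬False = True
((W → (W → U)) → (W ∨ ¬(W → ((Y ∨ U) → (Y → U))))) → ¬((Y → U) ∧ ¬(Y → (U → Y))) = False → True = True
(Y → U) → (((W → (W → U)) → (W ∨ ¬(W → ((Y ∨ U) → (Y → U))))) → ¬((Y → U) ∧ ¬(Y → (U → Y)))) = True → True = True
((Y → U) → (((W → (W → U)) → (W ∨ ¬(W → ((Y ∨ U) → (Y → U))))) → ¬((Y → U) ∧ ¬(Y → (U → Y))))) → W = True → False = False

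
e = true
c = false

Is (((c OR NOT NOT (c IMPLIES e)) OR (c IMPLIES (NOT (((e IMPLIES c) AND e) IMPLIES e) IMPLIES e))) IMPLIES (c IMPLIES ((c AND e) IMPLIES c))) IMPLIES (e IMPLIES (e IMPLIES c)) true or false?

false

Substituting e=true, c=false:
c IMPLIES e = false IMPLIES true = true
NOT (c IMPLIES e) = NOT true = false
NOT NOT (c IMPLIES e) = NOT false = true
c OR NOT NOT (c IMPLIES e) = false OR true = true
e IMPLIES c = true IMPLIES false = false
(e IMPLIES c) AND e = false AND true = false
((e IMPLIES c) AND e) IMPLIES e = false IMPLIES true = true
NOT (((e IMPLIES c) AND e) IMPLIES e) = NOT true = false
NOT (((e IMPLIES c) AND e) IMPLIES e) IMPLIES e = false IMPLIES true = true
c IMPLIES (NOT (((e IMPLIES c) AND e) IMPLIES e) IMPLIES e) = false IMPLIES true = true
(c OR NOT NOT (c IMPLIES e)) OR (c IMPLIES (NOT (((e IMPLIES c) AND e) IMPLIES e) IMPLIES e)) = true OR true = true
c AND e = false AND true = false
(c AND e) IMPLIES c = false IMPLIES false = true
c IMPLIES ((c AND e) IMPLIES c) = false IMPLIES true = true
((c OR NOT NOT (c IMPLIES e)) OR (c IMPLIES (NOT (((e IMPLIES c) AND e) IMPLIES e) IMPLIES e))) IMPLIES (c IMPLIES ((c AND e) IMPLIES c)) = true IMPLIES true = true
e IMPLIES c = true IMPLIES false = false
e IMPLIES (e IMPLIES c) = true IMPLIES false = false
(((c OR NOT NOT (c IMPLIES e)) OR (c IMPLIES (NOT (((e IMPLIES c) AND e) IMPLIES e) IMPLIES e))) IMPLIES (c IMPLIES ((c AND e) IMPLIES c))) IMPLIES (e IMPLIES (e IMPLIES c)) = true IMPLIES false = false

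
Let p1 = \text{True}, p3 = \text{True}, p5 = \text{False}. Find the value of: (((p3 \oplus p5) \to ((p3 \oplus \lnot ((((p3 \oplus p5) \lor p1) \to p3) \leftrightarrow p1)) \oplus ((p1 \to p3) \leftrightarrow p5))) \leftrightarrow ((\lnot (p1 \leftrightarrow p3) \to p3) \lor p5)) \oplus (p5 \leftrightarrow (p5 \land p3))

\text{False}

p3 \oplus p5 = \text{True} \oplus \text{False} = \text{True}
p3 \oplus p5 = \text{True} \oplus \text{False} = \text{True}
(p3 \oplus p5) \lor p1 = \text{True} \lor \text{True} = \text{True}
((p3 \oplus p5) \lor p1) \to p3 = \text{True} \to \text{True} = \text{True}
(((p3 \oplus p5) \lor p1) \to p3) \leftrightarrow p1 = \text{True} \leftrightarrow \text{True} = \text{True}
\lnot ((((p3 \oplus p5) \lor p1) \to p3) \leftrightarrow p1) = \lnot \text{True} = \text{False}
p3 \oplus \lnot ((((p3 \oplus p5) \lor p1) \to p3) \leftrightarrow p1) = \text{True} \oplus \text{False} = \text{True}
p1 \to p3 = \text{True} \to \text{True} = \text{True}
(p1 \to p3) \leftrightarrow p5 = \text{True} \leftrightarrow \text{False} = \text{False}
(p3 \oplus \lnot ((((p3 \oplus p5) \lor p1) \to p3) \leftrightarrow p1)) \oplus ((p1 \to p3) \leftrightarrow p5) = \text{True} \oplus \text{False} = \text{True}
(p3 \oplus p5) \to ((p3 \oplus \lnot ((((p3 \oplus p5) \lor p1) \to p3) \leftrightarrow p1)) \oplus ((p1 \to p3) \leftrightarrow p5)) = \text{True} \to \text{True} = \text{True}
p1 \leftrightarrow p3 = \text{True} \leftrightarrow \text{True} = \text{True}
\lnot (p1 \leftrightarrow p3) = \lnot \text{True} = \text{False}
\lnot (p1 \leftrightarrow p3) \to p3 = \text{False} \to \text{True} = \text{True}
(\lnot (p1 \leftrightarrow p3) \to p3) \lor p5 = \text{True} \lor \text{False} = \text{True}
((p3 \oplus p5) \to ((p3 \oplus \lnot ((((p3 \oplus p5) \lor p1) \to p3) \leftrightarrow p1)) \oplus ((p1 \to p3) \leftrightarrow p5))) \leftrightarrow ((\lnot (p1 \leftrightarrow p3) \to p3) \lor p5) = \text{True} \leftrightarrow \text{True} = \text{True}
p5 \land p3 = \text{False} \land \text{True} = \text{False}
p5 \leftrightarrow (p5 \land p3) = \text{False} \leftrightarrow \text{False} = \text{True}
(((p3 \oplus p5) \to ((p3 \oplus \lnot ((((p3 \oplus p5) \lor p1) \to p3) \leftrightarrow p1)) \oplus ((p1 \to p3) \leftrightarrow p5))) \leftrightarrow ((\lnot (p1 \leftrightarrow p3) \to p3) \lor p5)) \oplus (p5 \leftrightarrow (p5 \land p3)) = \text{True} \oplus \text{True} = \text{False}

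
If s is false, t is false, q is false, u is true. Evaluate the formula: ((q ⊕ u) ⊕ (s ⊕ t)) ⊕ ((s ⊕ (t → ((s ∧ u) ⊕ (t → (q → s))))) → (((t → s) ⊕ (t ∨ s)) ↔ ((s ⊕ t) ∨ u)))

F

Substituting s=F, t=F, q=F, u=T:
q ⊕ u = F ⊕ T = T
s ⊕ t = F ⊕ F = F
(q ⊕ u) ⊕ (s ⊕ t) = T ⊕ F = T
s ∧ u = F ∧ T = F
q → s = F → F = T
t → (q → s) = F → T = T
(s ∧ u) ⊕ (t → (q → s)) = F ⊕ T = T
t → ((s ∧ u) ⊕ (t → (q → s))) = F → T = T
s ⊕ (t → ((s ∧ u) ⊕ (t → (q → s)))) = F ⊕ T = T
t → s = F → F = T
t ∨ s = F ∨ F = F
(t → s) ⊕ (t ∨ s) = T ⊕ F = T
s ⊕ t = F ⊕ F = F
(s ⊕ t) ∨ u = F ∨ T = T
((t → s) ⊕ (t ∨ s)) ↔ ((s ⊕ t) ∨ u) = T ↔ T = T
(s ⊕ (t → ((s ∧ u) ⊕ (t → (q → s))))) → (((t → s) ⊕ (t ∨ s)) ↔ ((s ⊕ t) ∨ u)) = T → T = T
((q ⊕ u) ⊕ (s ⊕ t)) ⊕ ((s ⊕ (t → ((s ∧ u) ⊕ (t → (q → s))))) → (((t → s) ⊕ (t ∨ s)) ↔ ((s ⊕ t) ∨ u))) = T ⊕ T = F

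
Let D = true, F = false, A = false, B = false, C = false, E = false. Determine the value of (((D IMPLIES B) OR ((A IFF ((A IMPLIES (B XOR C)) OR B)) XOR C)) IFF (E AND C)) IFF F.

Substituting D=true, F=false, A=false, B=false, C=false, E=false:
D IMPLIES B = true IMPLIES false = false
B XOR C = false XOR false = false
A IMPLIES (B XOR C) = false IMPLIES false = true
(A IMPLIES (B XOR C)) OR B = true OR false = true
A IFF ((A IMPLIES (B XOR C)) OR B) = false IFF true = false
(A IFF ((A IMPLIES (B XOR C)) OR B)) XOR C = false XOR false = false
(D IMPLIES B) OR ((A IFF ((A IMPLIES (B XOR C)) OR B)) XOR C) = false OR false = false
E AND C = false AND false = false
((D IMPLIES B) OR ((A IFF ((A IMPLIES (B XOR C)) OR B)) XOR C)) IFF (E AND C) = false IFF false = true
(((D IMPLIES B) OR ((A IFF ((A IMPLIES (B XOR C)) OR B)) XOR C)) IFF (E AND C)) IFF F = true IFF false = false

false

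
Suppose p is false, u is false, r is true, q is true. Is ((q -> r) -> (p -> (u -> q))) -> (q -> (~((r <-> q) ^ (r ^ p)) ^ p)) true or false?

True

q -> r = True -> True = True
u -> q = False -> True = True
p -> (u -> q) = False -> True = True
(q -> r) -> (p -> (u -> q)) = True -> True = True
r <-> q = True <-> True = True
r ^ p = True ^ False = True
(r <-> q) ^ (r ^ p) = True ^ True = False
~((r <-> q) ^ (r ^ p)) = ~False = True
~((r <-> q) ^ (r ^ p)) ^ p = True ^ False = True
q -> (~((r <-> q) ^ (r ^ p)) ^ p) = True -> True = True
((q -> r) -> (p -> (u -> q))) -> (q -> (~((r <-> q) ^ (r ^ p)) ^ p)) = True -> True = True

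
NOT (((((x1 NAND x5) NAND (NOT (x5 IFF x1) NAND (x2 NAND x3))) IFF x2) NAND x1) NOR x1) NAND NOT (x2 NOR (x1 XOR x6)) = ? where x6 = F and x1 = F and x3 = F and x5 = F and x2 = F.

T

x1 NAND x5 = F NAND F = T
x5 IFF x1 = F IFF F = T
NOT (x5 IFF x1) = NOT T = F
x2 NAND x3 = F NAND F = T
NOT (x5 IFF x1) NAND (x2 NAND x3) = F NAND T = T
(x1 NAND x5) NAND (NOT (x5 IFF x1) NAND (x2 NAND x3)) = T NAND T = F
((x1 NAND x5) NAND (NOT (x5 IFF x1) NAND (x2 NAND x3))) IFF x2 = F IFF F = T
(((x1 NAND x5) NAND (NOT (x5 IFF x1) NAND (x2 NAND x3))) IFF x2) NAND x1 = T NAND F = T
((((x1 NAND x5) NAND (NOT (x5 IFF x1) NAND (x2 NAND x3))) IFF x2) NAND x1) NOR x1 = T NOR F = F
NOT (((((x1 NAND x5) NAND (NOT (x5 IFF x1) NAND (x2 NAND x3))) IFF x2) NAND x1) NOR x1) = NOT F = T
x1 XOR x6 = F XOR F = F
x2 NOR (x1 XOR x6) = F NOR F = T
NOT (x2 NOR (x1 XOR x6)) = NOT T = F
NOT (((((x1 NAND x5) NAND (NOT (x5 IFF x1) NAND (x2 NAND x3))) IFF x2) NAND x1) NOR x1) NAND NOT (x2 NOR (x1 XOR x6)) = T NAND F = T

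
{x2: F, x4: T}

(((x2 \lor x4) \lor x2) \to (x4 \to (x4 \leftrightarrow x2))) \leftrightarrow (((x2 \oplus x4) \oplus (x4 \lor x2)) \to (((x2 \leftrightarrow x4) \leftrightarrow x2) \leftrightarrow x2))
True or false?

Substituting x2=F, x4=T:
x2 \lor x4 = F \lor T = T
(x2 \lor x4) \lor x2 = T \lor F = T
x4 \leftrightarrow x2 = T \leftrightarrow F = F
x4 \to (x4 \leftrightarrow x2) = T \to F = F
((x2 \lor x4) \lor x2) \to (x4 \to (x4 \leftrightarrow x2)) = T \to F = F
x2 \oplus x4 = F \oplus T = T
x4 \lor x2 = T \lor F = T
(x2 \oplus x4) \oplus (x4 \lor x2) = T \oplus T = F
x2 \leftrightarrow x4 = F \leftrightarrow T = F
(x2 \leftrightarrow x4) \leftrightarrow x2 = F \leftrightarrow F = T
((x2 \leftrightarrow x4) \leftrightarrow x2) \leftrightarrow x2 = T \leftrightarrow F = F
((x2 \oplus x4) \oplus (x4 \lor x2)) \to (((x2 \leftrightarrow x4) \leftrightarrow x2) \leftrightarrow x2) = F \to F = T
(((x2 \lor x4) \lor x2) \to (x4 \to (x4 \leftrightarrow x2))) \leftrightarrow (((x2 \oplus x4) \oplus (x4 \lor x2)) \to (((x2 \leftrightarrow x4) \leftrightarrow x2) \leftrightarrow x2)) = F \leftrightarrow T = F

F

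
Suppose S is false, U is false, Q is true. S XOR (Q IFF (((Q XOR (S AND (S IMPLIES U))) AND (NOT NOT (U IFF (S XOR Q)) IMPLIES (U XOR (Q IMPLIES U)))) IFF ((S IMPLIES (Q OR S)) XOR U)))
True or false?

S IMPLIES U = False IMPLIES False = True
S AND (S IMPLIES U) = False AND True = False
Q XOR (S AND (S IMPLIES U)) = True XOR False = True
S XOR Q = False XOR True = True
U IFF (S XOR Q) = False IFF True = False
NOT (U IFF (S XOR Q)) = NOT False = True
NOT NOT (U IFF (S XOR Q)) = NOT True = False
Q IMPLIES U = True IMPLIES False = False
U XOR (Q IMPLIES U) = False XOR False = False
NOT NOT (U IFF (S XOR Q)) IMPLIES (U XOR (Q IMPLIES U)) = False IMPLIES False = True
(Q XOR (S AND (S IMPLIES U))) AND (NOT NOT (U IFF (S XOR Q)) IMPLIES (U XOR (Q IMPLIES U))) = True AND True = True
Q OR S = True OR False = True
S IMPLIES (Q OR S) = False IMPLIES True = True
(S IMPLIES (Q OR S)) XOR U = True XOR False = True
((Q XOR (S AND (S IMPLIES U))) AND (NOT NOT (U IFF (S XOR Q)) IMPLIES (U XOR (Q IMPLIES U)))) IFF ((S IMPLIES (Q OR S)) XOR U) = True IFF True = True
Q IFF (((Q XOR (S AND (S IMPLIES U))) AND (NOT NOT (U IFF (S XOR Q)) IMPLIES (U XOR (Q IMPLIES U)))) IFF ((S IMPLIES (Q OR S)) XOR U)) = True IFF True = True
S XOR (Q IFF (((Q XOR (S AND (S IMPLIES U))) AND (NOT NOT (U IFF (S XOR Q)) IMPLIES (U XOR (Q IMPLIES U)))) IFF ((S IMPLIES (Q OR S)) XOR U))) = False XOR True = True

True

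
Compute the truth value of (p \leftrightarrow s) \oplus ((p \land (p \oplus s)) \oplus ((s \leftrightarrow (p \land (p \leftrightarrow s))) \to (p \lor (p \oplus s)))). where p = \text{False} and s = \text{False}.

Substituting p=\text{False}, s=\text{False}:
p \leftrightarrow s = \text{False} \leftrightarrow \text{False} = \text{True}
p \oplus s = \text{False} \oplus \text{False} = \text{False}
p \land (p \oplus s) = \text{False} \land \text{False} = \text{False}
p \leftrightarrow s = \text{False} \leftrightarrow \text{False} = \text{True}
p \land (p \leftrightarrow s) = \text{False} \land \text{True} = \text{False}
s \leftrightarrow (p \land (p \leftrightarrow s)) = \text{False} \leftrightarrow \text{False} = \text{True}
p \oplus s = \text{False} \oplus \text{False} = \text{False}
p \lor (p \oplus s) = \text{False} \lor \text{False} = \text{False}
(s \leftrightarrow (p \land (p \leftrightarrow s))) \to (p \lor (p \oplus s)) = \text{True} \to \text{False} = \text{False}
(p \land (p \oplus s)) \oplus ((s \leftrightarrow (p \land (p \leftrightarrow s))) \to (p \lor (p \oplus s))) = \text{False} \oplus \text{False} = \text{False}
(p \leftrightarrow s) \oplus ((p \land (p \oplus s)) \oplus ((s \leftrightarrow (p \land (p \leftrightarrow s))) \to (p \lor (p \oplus s)))) = \text{True} \oplus \text{False} = \text{True}

\text{True}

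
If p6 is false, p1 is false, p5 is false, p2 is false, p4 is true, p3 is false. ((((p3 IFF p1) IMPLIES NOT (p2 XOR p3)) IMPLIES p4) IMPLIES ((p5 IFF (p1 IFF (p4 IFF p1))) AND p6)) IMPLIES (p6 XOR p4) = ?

true

p3 IFF p1 = false IFF false = true
p2 XOR p3 = false XOR false = false
NOT (p2 XOR p3) = NOT false = true
(p3 IFF p1) IMPLIES NOT (p2 XOR p3) = true IMPLIES true = true
((p3 IFF p1) IMPLIES NOT (p2 XOR p3)) IMPLIES p4 = true IMPLIES true = true
p4 IFF p1 = true IFF false = false
p1 IFF (p4 IFF p1) = false IFF false = true
p5 IFF (p1 IFF (p4 IFF p1)) = false IFF true = false
(p5 IFF (p1 IFF (p4 IFF p1))) AND p6 = false AND false = false
(((p3 IFF p1) IMPLIES NOT (p2 XOR p3)) IMPLIES p4) IMPLIES ((p5 IFF (p1 IFF (p4 IFF p1))) AND p6) = true IMPLIES false = false
p6 XOR p4 = false XOR true = true
((((p3 IFF p1) IMPLIES NOT (p2 XOR p3)) IMPLIES p4) IMPLIES ((p5 IFF (p1 IFF (p4 IFF p1))) AND p6)) IMPLIES (p6 XOR p4) = false IMPLIES true = true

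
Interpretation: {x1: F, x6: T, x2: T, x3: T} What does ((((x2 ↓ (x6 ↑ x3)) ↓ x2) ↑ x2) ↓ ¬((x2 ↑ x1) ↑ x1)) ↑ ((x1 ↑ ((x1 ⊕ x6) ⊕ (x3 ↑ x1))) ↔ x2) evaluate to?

T

x6 ↑ x3 = T ↑ T = F
x2 ↓ (x6 ↑ x3) = T ↓ F = F
(x2 ↓ (x6 ↑ x3)) ↓ x2 = F ↓ T = F
((x2 ↓ (x6 ↑ x3)) ↓ x2) ↑ x2 = F ↑ T = T
x2 ↑ x1 = T ↑ F = T
(x2 ↑ x1) ↑ x1 = T ↑ F = T
¬((x2 ↑ x1) ↑ x1) = ¬T = F
(((x2 ↓ (x6 ↑ x3)) ↓ x2) ↑ x2) ↓ ¬((x2 ↑ x1) ↑ x1) = T ↓ F = F
x1 ⊕ x6 = F ⊕ T = T
x3 ↑ x1 = T ↑ F = T
(x1 ⊕ x6) ⊕ (x3 ↑ x1) = T ⊕ T = F
x1 ↑ ((x1 ⊕ x6) ⊕ (x3 ↑ x1)) = F ↑ F = T
(x1 ↑ ((x1 ⊕ x6) ⊕ (x3 ↑ x1))) ↔ x2 = T ↔ T = T
((((x2 ↓ (x6 ↑ x3)) ↓ x2) ↑ x2) ↓ ¬((x2 ↑ x1) ↑ x1)) ↑ ((x1 ↑ ((x1 ⊕ x6) ⊕ (x3 ↑ x1))) ↔ x2) = F ↑ T = T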